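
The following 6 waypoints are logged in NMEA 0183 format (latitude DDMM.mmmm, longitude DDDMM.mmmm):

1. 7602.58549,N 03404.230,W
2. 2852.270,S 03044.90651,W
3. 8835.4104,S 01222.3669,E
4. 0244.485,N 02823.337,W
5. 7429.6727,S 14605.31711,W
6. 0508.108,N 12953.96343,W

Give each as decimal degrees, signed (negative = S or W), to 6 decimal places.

1. 76.043092, -34.070500
2. -28.871167, -30.748442
3. -88.590173, 12.372782
4. 2.741417, -28.388950
5. -74.494545, -146.088619
6. 5.135133, -129.899391

Point 1:
  Latitude: degrees = first 2 digits = 76, minutes = 2.58549; 76 + 2.58549/60 = 76.0430915
  N → positive
  Lon: split at 3 digits → 034° and 4.23′; 34 + 4.23/60 = 34.0705000
  W → negative
Point 2:
  φ: split at 2 digits → 28° and 52.27′; 28 + 52.27/60 = 28.8711667
  hemisphere S, so the sign is −
  Lon: split at 3 digits → 030° and 44.90651′; 30 + 44.90651/60 = 30.7484418
  W → negative
Point 3:
  φ: split at 2 digits → 88° and 35.4104′; 88 + 35.4104/60 = 88.5901733
  hemisphere S, so the sign is −
  Lon: split at 3 digits → 012° and 22.3669′; 12 + 22.3669/60 = 12.3727817
  E ⇒ keep positive
Point 4:
  Latitude: degrees = first 2 digits = 2, minutes = 44.485; 2 + 44.485/60 = 2.7414167
  N ⇒ keep positive
  λ: split at 3 digits → 028° and 23.337′; 28 + 23.337/60 = 28.3889500
  W ⇒ negate
Point 5:
  φ: degrees = first 2 digits = 74, minutes = 29.6727; 74 + 29.6727/60 = 74.4945450
  hemisphere S, so the sign is −
  λ: degrees = first 3 digits = 146, minutes = 5.31711; 146 + 5.31711/60 = 146.0886185
  W → negative
Point 6:
  Latitude: split at 2 digits → 05° and 8.108′; 5 + 8.108/60 = 5.1351333
  N ⇒ keep positive
  Lon: split at 3 digits → 129° and 53.96343′; 129 + 53.96343/60 = 129.8993905
  W ⇒ negate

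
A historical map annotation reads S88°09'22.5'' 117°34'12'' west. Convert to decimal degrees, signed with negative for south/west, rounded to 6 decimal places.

-88.156250, -117.570000

Lat: 88 + 9/60 + 22.5/3600 = 88.1562500
S → negative
Lon: 117 + 34/60 + 12/3600 = 117.5700000
W ⇒ negate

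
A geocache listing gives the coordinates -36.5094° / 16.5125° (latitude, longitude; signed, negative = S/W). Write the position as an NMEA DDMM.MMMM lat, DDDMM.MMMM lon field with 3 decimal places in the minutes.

3630.564,S / 01630.750,E

Latitude is negative → S; |value| = 36.509400
Lat: fractional part 0.509400 → 30.56400 minutes
λ: 16° + 0.512500 × 60 = 16° 30.75000′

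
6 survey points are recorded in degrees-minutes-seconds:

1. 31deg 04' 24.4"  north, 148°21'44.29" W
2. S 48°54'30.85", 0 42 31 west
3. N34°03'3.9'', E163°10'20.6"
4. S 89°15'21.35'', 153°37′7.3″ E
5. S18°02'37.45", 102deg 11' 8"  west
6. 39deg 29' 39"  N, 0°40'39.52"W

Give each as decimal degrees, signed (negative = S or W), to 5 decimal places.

Point 1:
  Latitude: 4′ + 24.4″ = 4.40667′; 31 + 4.40667/60 = 31.073444
  N ⇒ keep positive
  Lon: 148 + 21/60 + 44.29/3600 = 148.362303
  hemisphere W, so the sign is −
Point 2:
  φ: 54′ + 30.85″ = 54.51417′; 48 + 54.51417/60 = 48.908569
  hemisphere S, so the sign is −
  Lon: 0° + 42/60 + 31/3600 = 0 + 0.700000 + 0.008611 = 0.708611
  hemisphere W, so the sign is −
Point 3:
  Latitude: 34 + 3/60 + 3.9/3600 = 34.051083
  N → positive
  λ: 163° + 10/60 + 20.6/3600 = 163 + 0.166667 + 0.005722 = 163.172389
  E → positive
Point 4:
  φ: 15′ + 21.35″ = 15.35583′; 89 + 15.35583/60 = 89.255931
  S → negative
  Lon: 153° + 37/60 + 7.3/3600 = 153 + 0.616667 + 0.002028 = 153.618694
  E → positive
Point 5:
  φ: 2′ + 37.45″ = 2.62417′; 18 + 2.62417/60 = 18.043736
  hemisphere S, so the sign is −
  λ: 102° + 11/60 + 8/3600 = 102 + 0.183333 + 0.002222 = 102.185556
  W ⇒ negate
Point 6:
  Latitude: 29′ + 39″ = 29.65000′; 39 + 29.65000/60 = 39.494167
  N ⇒ keep positive
  Longitude: 40′ + 39.52″ = 40.65867′; 0 + 40.65867/60 = 0.677644
  hemisphere W, so the sign is −

1. 31.07344, -148.36230
2. -48.90857, -0.70861
3. 34.05108, 163.17239
4. -89.25593, 153.61869
5. -18.04374, -102.18556
6. 39.49417, -0.67764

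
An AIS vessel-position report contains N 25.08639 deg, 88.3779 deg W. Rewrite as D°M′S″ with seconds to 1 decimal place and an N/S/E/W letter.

25°05′11.0″ N, 88°22′40.4″ W

Lat: whole degrees 25; 5.18340′ → 5′ and 11.004″
Longitude: whole degrees 88; 22.67400′ → 22′ and 40.440″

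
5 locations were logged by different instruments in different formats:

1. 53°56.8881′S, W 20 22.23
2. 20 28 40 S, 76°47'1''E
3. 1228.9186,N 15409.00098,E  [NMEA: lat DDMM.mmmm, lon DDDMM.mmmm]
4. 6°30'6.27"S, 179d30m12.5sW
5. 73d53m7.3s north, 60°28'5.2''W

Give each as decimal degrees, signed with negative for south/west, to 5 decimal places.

1. -53.94814, -20.37050
2. -20.47778, 76.78361
3. 12.48198, 154.15002
4. -6.50174, -179.50347
5. 73.88536, -60.46811

Point 1:
  Latitude: 56.8881′ = 0.948135°; total 53.948135
  S → negative
  Longitude: 22.23′ = 0.370500°; total 20.370500
  W → negative
Point 2:
  φ: 20° + 28/60 + 40/3600 = 20 + 0.466667 + 0.011111 = 20.477778
  hemisphere S, so the sign is −
  Lon: 76 + 47/60 + 1/3600 = 76.783611
  E → positive
Point 3:
  Lat: degrees = first 2 digits = 12, minutes = 28.9186; 12 + 28.9186/60 = 12.481977
  N ⇒ keep positive
  Lon: split at 3 digits → 154° and 9.00098′; 154 + 9.00098/60 = 154.150016
  E → positive
Point 4:
  Latitude: 6° + 30/60 + 6.27/3600 = 6 + 0.500000 + 0.001742 = 6.501742
  hemisphere S, so the sign is −
  λ: 179 + 30/60 + 12.5/3600 = 179.503472
  W → negative
Point 5:
  Lat: 73 + 53/60 + 7.3/3600 = 73.885361
  N ⇒ keep positive
  λ: 28′ + 5.2″ = 28.08667′; 60 + 28.08667/60 = 60.468111
  W → negative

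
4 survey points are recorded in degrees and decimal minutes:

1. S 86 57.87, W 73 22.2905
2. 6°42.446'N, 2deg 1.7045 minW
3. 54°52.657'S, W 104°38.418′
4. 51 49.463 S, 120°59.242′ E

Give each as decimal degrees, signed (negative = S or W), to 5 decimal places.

Point 1:
  φ: 86 + 57.87/60 = 86.964500
  S ⇒ negate
  Longitude: 22.2905′ = 0.371508°; total 73.371508
  W → negative
Point 2:
  Latitude: 42.446′ = 0.707433°; total 6.707433
  N → positive
  Longitude: 2 + 1.7045/60 = 2.028408
  hemisphere W, so the sign is −
Point 3:
  φ: 54 + 52.657/60 = 54.877617
  S → negative
  λ: 38.418′ = 0.640300°; total 104.640300
  W → negative
Point 4:
  φ: 49.463′ = 0.824383°; total 51.824383
  S ⇒ negate
  Lon: 120 + 59.242/60 = 120.987367
  E → positive

1. -86.96450, -73.37151
2. 6.70743, -2.02841
3. -54.87762, -104.64030
4. -51.82438, 120.98737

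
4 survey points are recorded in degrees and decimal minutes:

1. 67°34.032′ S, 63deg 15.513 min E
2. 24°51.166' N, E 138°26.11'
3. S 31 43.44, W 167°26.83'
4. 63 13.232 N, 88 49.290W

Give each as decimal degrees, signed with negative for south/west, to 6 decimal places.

1. -67.567200, 63.258550
2. 24.852767, 138.435167
3. -31.724000, -167.447167
4. 63.220533, -88.821500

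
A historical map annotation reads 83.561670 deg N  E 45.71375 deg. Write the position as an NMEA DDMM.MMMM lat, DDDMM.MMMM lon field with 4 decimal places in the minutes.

8333.7002,N / 04542.8250,E

φ: minutes = (83.561670 − 83) × 60 = 33.700200
Longitude: 45° + 0.713750 × 60 = 45° 42.825000′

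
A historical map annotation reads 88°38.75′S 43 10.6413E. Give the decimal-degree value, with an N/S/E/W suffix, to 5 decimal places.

Lat: 88 + 38.75/60 = 88.645833
λ: 43 + 10.6413/60 = 43.177355

88.64583° S, 43.17736° E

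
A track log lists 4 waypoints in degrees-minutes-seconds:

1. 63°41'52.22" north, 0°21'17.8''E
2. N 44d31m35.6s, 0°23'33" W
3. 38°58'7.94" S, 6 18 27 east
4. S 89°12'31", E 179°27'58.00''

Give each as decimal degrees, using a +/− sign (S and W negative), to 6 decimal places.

Point 1:
  Latitude: 41′ + 52.22″ = 41.87033′; 63 + 41.87033/60 = 63.6978389
  N ⇒ keep positive
  Lon: 0 + 21/60 + 17.8/3600 = 0.3549444
  E → positive
Point 2:
  Lat: 44 + 31/60 + 35.6/3600 = 44.5265556
  N → positive
  λ: 23′ + 33″ = 23.55000′; 0 + 23.55000/60 = 0.3925000
  hemisphere W, so the sign is −
Point 3:
  Lat: 38 + 58/60 + 7.94/3600 = 38.9688722
  hemisphere S, so the sign is −
  Lon: 6° + 18/60 + 27/3600 = 6 + 0.300000 + 0.007500 = 6.3075000
  E ⇒ keep positive
Point 4:
  Latitude: 89° + 12/60 + 31/3600 = 89 + 0.200000 + 0.008611 = 89.2086111
  S → negative
  Lon: 27′ + 58″ = 27.96667′; 179 + 27.96667/60 = 179.4661111
  E ⇒ keep positive

1. 63.697839, 0.354944
2. 44.526556, -0.392500
3. -38.968872, 6.307500
4. -89.208611, 179.466111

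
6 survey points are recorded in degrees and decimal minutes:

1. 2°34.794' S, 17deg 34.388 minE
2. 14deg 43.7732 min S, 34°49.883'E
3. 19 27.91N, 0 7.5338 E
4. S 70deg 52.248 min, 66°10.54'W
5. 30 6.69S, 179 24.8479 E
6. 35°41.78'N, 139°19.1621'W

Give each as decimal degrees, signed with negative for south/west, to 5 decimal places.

Point 1:
  Latitude: 2 + 34.794/60 = 2.579900
  hemisphere S, so the sign is −
  Longitude: 17 + 34.388/60 = 17.573133
  E → positive
Point 2:
  Latitude: 14 + 43.7732/60 = 14.729553
  S ⇒ negate
  λ: 34 + 49.883/60 = 34.831383
  E → positive
Point 3:
  Lat: 19 + 27.91/60 = 19.465167
  N → positive
  Lon: 0 + 7.5338/60 = 0.125563
  E ⇒ keep positive
Point 4:
  Latitude: 70 + 52.248/60 = 70.870800
  S ⇒ negate
  Lon: 10.54′ = 0.175667°; total 66.175667
  W ⇒ negate
Point 5:
  φ: 6.69′ = 0.111500°; total 30.111500
  hemisphere S, so the sign is −
  λ: 179 + 24.8479/60 = 179.414132
  E ⇒ keep positive
Point 6:
  Lat: 35 + 41.78/60 = 35.696333
  N ⇒ keep positive
  λ: 19.1621′ = 0.319368°; total 139.319368
  hemisphere W, so the sign is −

1. -2.57990, 17.57313
2. -14.72955, 34.83138
3. 19.46517, 0.12556
4. -70.87080, -66.17567
5. -30.11150, 179.41413
6. 35.69633, -139.31937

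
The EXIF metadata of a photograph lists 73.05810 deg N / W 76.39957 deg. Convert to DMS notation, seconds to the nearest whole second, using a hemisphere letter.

φ: 0.058100 × 60 = 3.48600′ → 3′, remainder × 60 = 29.16″
Lon: whole degrees 76; 23.97420′ → 23′ and 58.45″

73°03′29″ N, 76°23′58″ W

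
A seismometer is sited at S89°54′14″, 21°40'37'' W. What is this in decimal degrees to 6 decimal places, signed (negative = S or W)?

-89.903889, -21.676944

φ: 89 + 54/60 + 14/3600 = 89.9038889
S → negative
λ: 40′ + 37″ = 40.61667′; 21 + 40.61667/60 = 21.6769444
W → negative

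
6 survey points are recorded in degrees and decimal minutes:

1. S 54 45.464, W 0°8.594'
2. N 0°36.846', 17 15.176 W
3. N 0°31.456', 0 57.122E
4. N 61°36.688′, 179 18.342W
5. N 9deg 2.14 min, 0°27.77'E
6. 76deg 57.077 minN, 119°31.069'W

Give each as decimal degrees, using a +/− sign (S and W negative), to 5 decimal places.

1. -54.75773, -0.14323
2. 0.61410, -17.25293
3. 0.52427, 0.95203
4. 61.61147, -179.30570
5. 9.03567, 0.46283
6. 76.95128, -119.51782

Point 1:
  Latitude: 45.464′ = 0.757733°; total 54.757733
  S → negative
  Longitude: 8.594′ = 0.143233°; total 0.143233
  W ⇒ negate
Point 2:
  Latitude: 0 + 36.846/60 = 0.614100
  N → positive
  Longitude: 15.176′ = 0.252933°; total 17.252933
  W ⇒ negate
Point 3:
  φ: 0 + 31.456/60 = 0.524267
  N → positive
  Lon: 57.122′ = 0.952033°; total 0.952033
  E → positive
Point 4:
  Lat: 61 + 36.688/60 = 61.611467
  N ⇒ keep positive
  λ: 18.342′ = 0.305700°; total 179.305700
  W → negative
Point 5:
  Lat: 9 + 2.14/60 = 9.035667
  N ⇒ keep positive
  λ: 0 + 27.77/60 = 0.462833
  E ⇒ keep positive
Point 6:
  Latitude: 57.077′ = 0.951283°; total 76.951283
  N ⇒ keep positive
  Longitude: 119 + 31.069/60 = 119.517817
  W ⇒ negate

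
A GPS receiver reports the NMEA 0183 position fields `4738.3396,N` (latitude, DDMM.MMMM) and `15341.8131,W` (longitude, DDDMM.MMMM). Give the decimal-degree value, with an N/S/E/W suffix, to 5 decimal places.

47.63899° N, 153.69689° W

φ: split at 2 digits → 47° and 38.3396′; 47 + 38.3396/60 = 47.638993
Lon: degrees = first 3 digits = 153, minutes = 41.8131; 153 + 41.8131/60 = 153.696885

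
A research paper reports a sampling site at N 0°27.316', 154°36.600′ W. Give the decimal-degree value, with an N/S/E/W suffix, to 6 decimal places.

0.455267° N, 154.610000° W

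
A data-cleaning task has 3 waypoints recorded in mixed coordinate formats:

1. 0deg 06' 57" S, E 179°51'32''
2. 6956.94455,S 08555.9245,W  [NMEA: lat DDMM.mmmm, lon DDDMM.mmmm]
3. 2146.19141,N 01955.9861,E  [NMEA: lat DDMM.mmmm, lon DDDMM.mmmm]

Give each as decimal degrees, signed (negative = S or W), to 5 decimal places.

1. -0.11583, 179.85889
2. -69.94908, -85.93208
3. 21.76986, 19.93310

Point 1:
  φ: 6′ + 57″ = 6.95000′; 0 + 6.95000/60 = 0.115833
  hemisphere S, so the sign is −
  Longitude: 51′ + 32″ = 51.53333′; 179 + 51.53333/60 = 179.858889
  E → positive
Point 2:
  Latitude: split at 2 digits → 69° and 56.94455′; 69 + 56.94455/60 = 69.949076
  hemisphere S, so the sign is −
  λ: split at 3 digits → 085° and 55.9245′; 85 + 55.9245/60 = 85.932075
  hemisphere W, so the sign is −
Point 3:
  φ: degrees = first 2 digits = 21, minutes = 46.19141; 21 + 46.19141/60 = 21.769857
  N ⇒ keep positive
  Lon: degrees = first 3 digits = 19, minutes = 55.9861; 19 + 55.9861/60 = 19.933102
  E ⇒ keep positive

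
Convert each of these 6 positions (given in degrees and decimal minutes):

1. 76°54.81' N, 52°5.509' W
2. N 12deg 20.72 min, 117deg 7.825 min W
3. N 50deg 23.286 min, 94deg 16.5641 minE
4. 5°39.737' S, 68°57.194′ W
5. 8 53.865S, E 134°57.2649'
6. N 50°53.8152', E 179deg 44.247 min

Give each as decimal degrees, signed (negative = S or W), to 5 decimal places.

1. 76.91350, -52.09182
2. 12.34533, -117.13042
3. 50.38810, 94.27607
4. -5.66228, -68.95323
5. -8.89775, 134.95442
6. 50.89692, 179.73745

Point 1:
  Latitude: 54.81′ = 0.913500°; total 76.913500
  N → positive
  Longitude: 5.509′ = 0.091817°; total 52.091817
  hemisphere W, so the sign is −
Point 2:
  Latitude: 20.72′ = 0.345333°; total 12.345333
  N ⇒ keep positive
  Longitude: 117 + 7.825/60 = 117.130417
  hemisphere W, so the sign is −
Point 3:
  Latitude: 23.286′ = 0.388100°; total 50.388100
  N ⇒ keep positive
  λ: 94 + 16.5641/60 = 94.276068
  E → positive
Point 4:
  Lat: 39.737′ = 0.662283°; total 5.662283
  S → negative
  λ: 68 + 57.194/60 = 68.953233
  W ⇒ negate
Point 5:
  Latitude: 8 + 53.865/60 = 8.897750
  S → negative
  λ: 57.2649′ = 0.954415°; total 134.954415
  E → positive
Point 6:
  Lat: 50 + 53.8152/60 = 50.896920
  N → positive
  Lon: 179 + 44.247/60 = 179.737450
  E ⇒ keep positive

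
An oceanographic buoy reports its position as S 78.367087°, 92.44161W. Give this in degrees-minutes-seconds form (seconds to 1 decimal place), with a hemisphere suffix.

78°22′1.5″ S, 92°26′29.8″ W

φ: 0.367087° → 22.02522′; 0.02522 × 60 = 1.513″
λ: 0.441610° → 26.49660′; 0.49660 × 60 = 29.796″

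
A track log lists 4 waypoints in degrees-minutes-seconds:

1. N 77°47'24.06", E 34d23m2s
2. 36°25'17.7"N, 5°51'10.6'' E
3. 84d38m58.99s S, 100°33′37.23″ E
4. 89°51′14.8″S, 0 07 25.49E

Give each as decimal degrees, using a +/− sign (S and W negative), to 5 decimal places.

Point 1:
  Lat: 77° + 47/60 + 24.06/3600 = 77 + 0.783333 + 0.006683 = 77.790017
  N ⇒ keep positive
  λ: 34° + 23/60 + 2/3600 = 34 + 0.383333 + 0.000556 = 34.383889
  E ⇒ keep positive
Point 2:
  φ: 36° + 25/60 + 17.7/3600 = 36 + 0.416667 + 0.004917 = 36.421583
  N → positive
  Lon: 5 + 51/60 + 10.6/3600 = 5.852944
  E → positive
Point 3:
  φ: 84 + 38/60 + 58.99/3600 = 84.649719
  S → negative
  Longitude: 33′ + 37.23″ = 33.62050′; 100 + 33.62050/60 = 100.560342
  E → positive
Point 4:
  Lat: 89 + 51/60 + 14.8/3600 = 89.854111
  S ⇒ negate
  λ: 0° + 7/60 + 25.49/3600 = 0 + 0.116667 + 0.007081 = 0.123747
  E ⇒ keep positive

1. 77.79002, 34.38389
2. 36.42158, 5.85294
3. -84.64972, 100.56034
4. -89.85411, 0.12375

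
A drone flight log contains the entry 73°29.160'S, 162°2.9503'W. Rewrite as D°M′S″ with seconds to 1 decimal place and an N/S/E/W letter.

Lat: fractional minutes 0.16000 × 60 = 9.600″
λ: 2.95030′ → 2′ and 0.95030 × 60 = 57.018″

73°29′9.6″ S, 162°02′57.0″ W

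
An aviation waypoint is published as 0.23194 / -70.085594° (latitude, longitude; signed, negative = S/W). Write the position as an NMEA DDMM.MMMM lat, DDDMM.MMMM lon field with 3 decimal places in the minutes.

φ: 0° + 0.231940 × 60 = 0° 13.91640′
Longitude is negative → W; |value| = 70.085594
Lon: 70° + 0.085594 × 60 = 70° 5.13564′

0013.916,N / 07005.136,W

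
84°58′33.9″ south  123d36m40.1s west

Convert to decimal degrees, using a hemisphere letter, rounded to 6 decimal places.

84.976083° S, 123.611139° W

Latitude: 84 + 58/60 + 33.9/3600 = 84.9760833
Lon: 36′ + 40.1″ = 36.66833′; 123 + 36.66833/60 = 123.6111389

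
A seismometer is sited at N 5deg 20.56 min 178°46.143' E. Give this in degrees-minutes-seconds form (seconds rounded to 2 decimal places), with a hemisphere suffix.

5°20′33.60″ N, 178°46′8.58″ E

Lat: fractional minutes 0.56000 × 60 = 33.6000″
Longitude: 46.14300′ → 46′ and 0.14300 × 60 = 8.5800″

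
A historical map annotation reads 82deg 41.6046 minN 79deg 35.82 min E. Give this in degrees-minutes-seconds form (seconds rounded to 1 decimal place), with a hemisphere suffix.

Lat: fractional minutes 0.60460 × 60 = 36.276″
Longitude: fractional minutes 0.82000 × 60 = 49.200″

82°41′36.3″ N, 79°35′49.2″ E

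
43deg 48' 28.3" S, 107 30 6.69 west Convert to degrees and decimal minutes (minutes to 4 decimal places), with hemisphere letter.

43° 48.4717′ S, 107° 30.1115′ W

Latitude: seconds/60 = 0.47167; minutes = 48 + 0.47167 = 48.471667
Longitude: 30 + 6.69/60 = 30.111500′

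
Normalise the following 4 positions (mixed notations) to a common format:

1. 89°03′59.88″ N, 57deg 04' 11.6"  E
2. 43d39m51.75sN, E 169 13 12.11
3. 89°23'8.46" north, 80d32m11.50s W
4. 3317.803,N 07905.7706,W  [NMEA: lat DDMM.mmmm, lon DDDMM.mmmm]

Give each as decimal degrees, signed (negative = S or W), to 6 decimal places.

1. 89.066633, 57.069889
2. 43.664375, 169.220031
3. 89.385683, -80.536528
4. 33.296717, -79.096177

Point 1:
  Lat: 89° + 3/60 + 59.88/3600 = 89 + 0.050000 + 0.016633 = 89.0666333
  N ⇒ keep positive
  Longitude: 4′ + 11.6″ = 4.19333′; 57 + 4.19333/60 = 57.0698889
  E → positive
Point 2:
  Latitude: 39′ + 51.75″ = 39.86250′; 43 + 39.86250/60 = 43.6643750
  N → positive
  Lon: 169 + 13/60 + 12.11/3600 = 169.2200306
  E → positive
Point 3:
  Latitude: 89 + 23/60 + 8.46/3600 = 89.3856833
  N ⇒ keep positive
  λ: 80° + 32/60 + 11.5/3600 = 80 + 0.533333 + 0.003194 = 80.5365278
  hemisphere W, so the sign is −
Point 4:
  Latitude: split at 2 digits → 33° and 17.803′; 33 + 17.803/60 = 33.2967167
  N → positive
  λ: degrees = first 3 digits = 79, minutes = 5.7706; 79 + 5.7706/60 = 79.0961767
  hemisphere W, so the sign is −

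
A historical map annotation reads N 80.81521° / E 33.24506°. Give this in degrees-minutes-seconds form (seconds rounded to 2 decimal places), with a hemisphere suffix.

Lat: 0.815210 × 60 = 48.91260′ → 48′, remainder × 60 = 54.7560″
λ: 0.245060° → 14.70360′; 0.70360 × 60 = 42.2160″

80°48′54.76″ N, 33°14′42.22″ E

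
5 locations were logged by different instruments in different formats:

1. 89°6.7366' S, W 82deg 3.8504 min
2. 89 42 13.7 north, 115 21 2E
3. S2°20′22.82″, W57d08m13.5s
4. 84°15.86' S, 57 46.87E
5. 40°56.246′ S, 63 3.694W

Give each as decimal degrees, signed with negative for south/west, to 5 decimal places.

1. -89.11228, -82.06417
2. 89.70381, 115.35056
3. -2.33967, -57.13708
4. -84.26433, 57.78117
5. -40.93743, -63.06157

Point 1:
  φ: 6.7366′ = 0.112277°; total 89.112277
  S → negative
  Lon: 82 + 3.8504/60 = 82.064173
  W ⇒ negate
Point 2:
  Latitude: 89° + 42/60 + 13.7/3600 = 89 + 0.700000 + 0.003806 = 89.703806
  N ⇒ keep positive
  Longitude: 115° + 21/60 + 2/3600 = 115 + 0.350000 + 0.000556 = 115.350556
  E → positive
Point 3:
  Latitude: 20′ + 22.82″ = 20.38033′; 2 + 20.38033/60 = 2.339672
  S → negative
  Lon: 8′ + 13.5″ = 8.22500′; 57 + 8.22500/60 = 57.137083
  W → negative
Point 4:
  φ: 15.86′ = 0.264333°; total 84.264333
  S → negative
  Longitude: 57 + 46.87/60 = 57.781167
  E ⇒ keep positive
Point 5:
  φ: 56.246′ = 0.937433°; total 40.937433
  S → negative
  Lon: 63 + 3.694/60 = 63.061567
  W ⇒ negate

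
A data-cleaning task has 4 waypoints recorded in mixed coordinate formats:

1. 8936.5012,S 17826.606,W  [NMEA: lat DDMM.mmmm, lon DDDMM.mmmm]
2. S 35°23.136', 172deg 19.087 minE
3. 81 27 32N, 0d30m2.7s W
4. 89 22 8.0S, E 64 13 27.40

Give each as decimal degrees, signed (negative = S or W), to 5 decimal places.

Point 1:
  Latitude: degrees = first 2 digits = 89, minutes = 36.5012; 89 + 36.5012/60 = 89.608353
  S → negative
  Longitude: degrees = first 3 digits = 178, minutes = 26.606; 178 + 26.606/60 = 178.443433
  W ⇒ negate
Point 2:
  Lat: 35 + 23.136/60 = 35.385600
  hemisphere S, so the sign is −
  Lon: 19.087′ = 0.318117°; total 172.318117
  E ⇒ keep positive
Point 3:
  φ: 81° + 27/60 + 32/3600 = 81 + 0.450000 + 0.008889 = 81.458889
  N ⇒ keep positive
  λ: 0° + 30/60 + 2.7/3600 = 0 + 0.500000 + 0.000750 = 0.500750
  W ⇒ negate
Point 4:
  Lat: 89 + 22/60 + 8/3600 = 89.368889
  S ⇒ negate
  Longitude: 13′ + 27.4″ = 13.45667′; 64 + 13.45667/60 = 64.224278
  E → positive

1. -89.60835, -178.44343
2. -35.38560, 172.31812
3. 81.45889, -0.50075
4. -89.36889, 64.22428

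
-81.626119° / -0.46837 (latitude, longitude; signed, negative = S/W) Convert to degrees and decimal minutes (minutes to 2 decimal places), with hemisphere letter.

81° 37.57′ S, 0° 28.10′ W

Latitude is negative → S; |value| = 81.626119
Latitude: fractional part 0.626119 → 37.5671 minutes
Longitude is negative → W; |value| = 0.468370
Lon: fractional part 0.468370 → 28.1022 minutes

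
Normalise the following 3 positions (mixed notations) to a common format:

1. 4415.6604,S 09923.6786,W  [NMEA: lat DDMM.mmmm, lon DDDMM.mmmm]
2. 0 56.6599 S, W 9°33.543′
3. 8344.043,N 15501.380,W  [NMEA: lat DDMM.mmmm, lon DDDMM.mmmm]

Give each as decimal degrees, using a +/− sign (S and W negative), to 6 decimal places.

Point 1:
  φ: degrees = first 2 digits = 44, minutes = 15.6604; 44 + 15.6604/60 = 44.2610067
  hemisphere S, so the sign is −
  λ: split at 3 digits → 099° and 23.6786′; 99 + 23.6786/60 = 99.3946433
  hemisphere W, so the sign is −
Point 2:
  Lat: 0 + 56.6599/60 = 0.9443317
  S ⇒ negate
  λ: 33.543′ = 0.559050°; total 9.5590500
  W → negative
Point 3:
  φ: degrees = first 2 digits = 83, minutes = 44.043; 83 + 44.043/60 = 83.7340500
  N ⇒ keep positive
  Longitude: degrees = first 3 digits = 155, minutes = 1.38; 155 + 1.38/60 = 155.0230000
  W → negative

1. -44.261007, -99.394643
2. -0.944332, -9.559050
3. 83.734050, -155.023000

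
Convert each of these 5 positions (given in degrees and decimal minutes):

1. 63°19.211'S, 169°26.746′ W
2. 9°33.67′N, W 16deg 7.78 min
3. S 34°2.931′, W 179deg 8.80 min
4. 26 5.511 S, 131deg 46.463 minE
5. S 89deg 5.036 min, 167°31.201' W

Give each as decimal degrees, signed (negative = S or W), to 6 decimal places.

1. -63.320183, -169.445767
2. 9.561167, -16.129667
3. -34.048850, -179.146667
4. -26.091850, 131.774383
5. -89.083933, -167.520017

Point 1:
  Lat: 63 + 19.211/60 = 63.3201833
  S ⇒ negate
  Lon: 169 + 26.746/60 = 169.4457667
  hemisphere W, so the sign is −
Point 2:
  φ: 9 + 33.67/60 = 9.5611667
  N → positive
  λ: 7.78′ = 0.129667°; total 16.1296667
  W ⇒ negate
Point 3:
  Lat: 34 + 2.931/60 = 34.0488500
  hemisphere S, so the sign is −
  λ: 8.8′ = 0.146667°; total 179.1466667
  hemisphere W, so the sign is −
Point 4:
  Lat: 26 + 5.511/60 = 26.0918500
  S → negative
  Lon: 46.463′ = 0.774383°; total 131.7743833
  E → positive
Point 5:
  Latitude: 89 + 5.036/60 = 89.0839333
  hemisphere S, so the sign is −
  Lon: 167 + 31.201/60 = 167.5200167
  W → negative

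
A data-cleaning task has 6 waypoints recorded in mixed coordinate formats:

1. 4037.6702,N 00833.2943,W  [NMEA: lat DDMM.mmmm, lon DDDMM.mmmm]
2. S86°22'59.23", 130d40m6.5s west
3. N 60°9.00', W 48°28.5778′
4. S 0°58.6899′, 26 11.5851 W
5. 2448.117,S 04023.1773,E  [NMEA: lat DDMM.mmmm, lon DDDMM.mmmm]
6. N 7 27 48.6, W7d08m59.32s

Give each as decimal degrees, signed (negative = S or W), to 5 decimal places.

Point 1:
  Latitude: split at 2 digits → 40° and 37.6702′; 40 + 37.6702/60 = 40.627837
  N → positive
  λ: split at 3 digits → 008° and 33.2943′; 8 + 33.2943/60 = 8.554905
  W → negative
Point 2:
  Latitude: 22′ + 59.23″ = 22.98717′; 86 + 22.98717/60 = 86.383119
  S → negative
  λ: 130° + 40/60 + 6.5/3600 = 130 + 0.666667 + 0.001806 = 130.668472
  W ⇒ negate
Point 3:
  φ: 60 + 9/60 = 60.150000
  N ⇒ keep positive
  Longitude: 48 + 28.5778/60 = 48.476297
  W → negative
Point 4:
  Lat: 58.6899′ = 0.978165°; total 0.978165
  S ⇒ negate
  λ: 11.5851′ = 0.193085°; total 26.193085
  hemisphere W, so the sign is −
Point 5:
  Latitude: degrees = first 2 digits = 24, minutes = 48.117; 24 + 48.117/60 = 24.801950
  hemisphere S, so the sign is −
  Lon: split at 3 digits → 040° and 23.1773′; 40 + 23.1773/60 = 40.386288
  E → positive
Point 6:
  Lat: 7 + 27/60 + 48.6/3600 = 7.463500
  N ⇒ keep positive
  λ: 8′ + 59.32″ = 8.98867′; 7 + 8.98867/60 = 7.149811
  W → negative

1. 40.62784, -8.55491
2. -86.38312, -130.66847
3. 60.15000, -48.47630
4. -0.97817, -26.19309
5. -24.80195, 40.38629
6. 7.46350, -7.14981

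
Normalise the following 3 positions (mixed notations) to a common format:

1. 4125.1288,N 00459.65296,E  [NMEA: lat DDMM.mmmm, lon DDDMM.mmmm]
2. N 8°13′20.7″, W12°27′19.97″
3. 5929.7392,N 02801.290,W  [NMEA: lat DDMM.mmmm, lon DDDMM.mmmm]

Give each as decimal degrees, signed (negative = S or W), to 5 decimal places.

1. 41.41881, 4.99422
2. 8.22242, -12.45555
3. 59.49565, -28.02150

Point 1:
  Latitude: split at 2 digits → 41° and 25.1288′; 41 + 25.1288/60 = 41.418813
  N ⇒ keep positive
  Lon: degrees = first 3 digits = 4, minutes = 59.65296; 4 + 59.65296/60 = 4.994216
  E ⇒ keep positive
Point 2:
  φ: 8° + 13/60 + 20.7/3600 = 8 + 0.216667 + 0.005750 = 8.222417
  N → positive
  Longitude: 12 + 27/60 + 19.97/3600 = 12.455547
  W → negative
Point 3:
  Lat: split at 2 digits → 59° and 29.7392′; 59 + 29.7392/60 = 59.495653
  N → positive
  Lon: degrees = first 3 digits = 28, minutes = 1.29; 28 + 1.29/60 = 28.021500
  hemisphere W, so the sign is −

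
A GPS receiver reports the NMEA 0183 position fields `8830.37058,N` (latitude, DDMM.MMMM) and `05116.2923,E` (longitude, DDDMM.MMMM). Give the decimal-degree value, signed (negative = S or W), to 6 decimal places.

88.506176, 51.271538

Latitude: degrees = first 2 digits = 88, minutes = 30.37058; 88 + 30.37058/60 = 88.5061763
N → positive
Lon: degrees = first 3 digits = 51, minutes = 16.2923; 51 + 16.2923/60 = 51.2715383
E → positive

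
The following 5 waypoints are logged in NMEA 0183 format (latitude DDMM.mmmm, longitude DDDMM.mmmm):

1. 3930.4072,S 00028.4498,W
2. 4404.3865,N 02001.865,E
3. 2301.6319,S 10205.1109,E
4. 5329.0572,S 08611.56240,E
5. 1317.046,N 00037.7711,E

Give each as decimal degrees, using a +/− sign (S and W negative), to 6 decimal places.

Point 1:
  φ: split at 2 digits → 39° and 30.4072′; 39 + 30.4072/60 = 39.5067867
  S → negative
  Lon: degrees = first 3 digits = 0, minutes = 28.4498; 0 + 28.4498/60 = 0.4741633
  W ⇒ negate
Point 2:
  φ: degrees = first 2 digits = 44, minutes = 4.3865; 44 + 4.3865/60 = 44.0731083
  N → positive
  Longitude: degrees = first 3 digits = 20, minutes = 1.865; 20 + 1.865/60 = 20.0310833
  E → positive
Point 3:
  Lat: split at 2 digits → 23° and 1.6319′; 23 + 1.6319/60 = 23.0271983
  S ⇒ negate
  Lon: degrees = first 3 digits = 102, minutes = 5.1109; 102 + 5.1109/60 = 102.0851817
  E → positive
Point 4:
  Lat: degrees = first 2 digits = 53, minutes = 29.0572; 53 + 29.0572/60 = 53.4842867
  S ⇒ negate
  Longitude: split at 3 digits → 086° and 11.5624′; 86 + 11.5624/60 = 86.1927067
  E → positive
Point 5:
  Latitude: split at 2 digits → 13° and 17.046′; 13 + 17.046/60 = 13.2841000
  N → positive
  λ: split at 3 digits → 000° and 37.7711′; 0 + 37.7711/60 = 0.6295183
  E ⇒ keep positive

1. -39.506787, -0.474163
2. 44.073108, 20.031083
3. -23.027198, 102.085182
4. -53.484287, 86.192707
5. 13.284100, 0.629518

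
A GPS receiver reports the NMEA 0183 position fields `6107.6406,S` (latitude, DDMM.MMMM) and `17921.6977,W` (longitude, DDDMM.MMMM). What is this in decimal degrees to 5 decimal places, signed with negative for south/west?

-61.12734, -179.36163

Lat: degrees = first 2 digits = 61, minutes = 7.6406; 61 + 7.6406/60 = 61.127343
S → negative
Lon: degrees = first 3 digits = 179, minutes = 21.6977; 179 + 21.6977/60 = 179.361628
W → negative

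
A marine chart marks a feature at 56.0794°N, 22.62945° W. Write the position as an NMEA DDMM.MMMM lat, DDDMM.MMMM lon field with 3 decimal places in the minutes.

Lat: fractional part 0.079400 → 4.76400 minutes
λ: minutes = (22.629450 − 22) × 60 = 37.76700

5604.764,N / 02237.767,W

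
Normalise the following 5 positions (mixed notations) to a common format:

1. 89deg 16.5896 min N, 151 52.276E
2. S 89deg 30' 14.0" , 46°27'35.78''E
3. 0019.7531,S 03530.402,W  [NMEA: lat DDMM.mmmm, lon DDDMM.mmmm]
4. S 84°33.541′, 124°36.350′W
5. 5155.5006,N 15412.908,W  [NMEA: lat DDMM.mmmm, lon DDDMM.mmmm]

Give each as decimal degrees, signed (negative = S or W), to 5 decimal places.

1. 89.27649, 151.87127
2. -89.50389, 46.45994
3. -0.32922, -35.50670
4. -84.55902, -124.60583
5. 51.92501, -154.21513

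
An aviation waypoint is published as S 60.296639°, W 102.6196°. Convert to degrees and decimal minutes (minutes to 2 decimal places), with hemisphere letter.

60° 17.80′ S, 102° 37.18′ W

Lat: fractional part 0.296639 → 17.7983 minutes
Lon: minutes = (102.619600 − 102) × 60 = 37.1760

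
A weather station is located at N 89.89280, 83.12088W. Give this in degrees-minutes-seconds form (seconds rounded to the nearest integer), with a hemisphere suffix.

89°53′34″ N, 83°07′15″ W

Latitude: 0.892800° → 53.56800′; 0.56800 × 60 = 34.08″
λ: whole degrees 83; 7.25280′ → 7′ and 15.17″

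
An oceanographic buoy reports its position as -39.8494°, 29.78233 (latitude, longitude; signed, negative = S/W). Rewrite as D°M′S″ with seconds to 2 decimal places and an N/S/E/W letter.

39°50′57.84″ S, 29°46′56.39″ E

Latitude is negative → S; |value| = 39.849400
φ: whole degrees 39; 50.96400′ → 50′ and 57.8400″
Lon: whole degrees 29; 46.93980′ → 46′ and 56.3880″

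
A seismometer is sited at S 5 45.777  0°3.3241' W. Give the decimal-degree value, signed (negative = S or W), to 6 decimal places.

-5.762950, -0.055402

Latitude: 45.777′ = 0.762950°; total 5.7629500
S → negative
Lon: 3.3241′ = 0.055402°; total 0.0554017
W ⇒ negate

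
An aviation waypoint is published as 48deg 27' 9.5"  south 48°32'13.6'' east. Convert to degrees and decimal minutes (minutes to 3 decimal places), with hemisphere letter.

48° 27.158′ S, 48° 32.227′ E

φ: seconds/60 = 0.15833; minutes = 27 + 0.15833 = 27.15833
Longitude: seconds/60 = 0.22667; minutes = 32 + 0.22667 = 32.22667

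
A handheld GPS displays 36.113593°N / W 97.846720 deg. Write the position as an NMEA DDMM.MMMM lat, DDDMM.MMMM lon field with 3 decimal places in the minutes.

φ: minutes = (36.113593 − 36) × 60 = 6.81558
λ: 97° + 0.846720 × 60 = 97° 50.80320′

3606.816,N / 09750.803,W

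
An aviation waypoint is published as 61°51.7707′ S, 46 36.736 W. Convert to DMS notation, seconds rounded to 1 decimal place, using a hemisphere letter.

Lat: fractional minutes 0.77070 × 60 = 46.242″
λ: fractional minutes 0.73600 × 60 = 44.160″

61°51′46.2″ S, 46°36′44.2″ W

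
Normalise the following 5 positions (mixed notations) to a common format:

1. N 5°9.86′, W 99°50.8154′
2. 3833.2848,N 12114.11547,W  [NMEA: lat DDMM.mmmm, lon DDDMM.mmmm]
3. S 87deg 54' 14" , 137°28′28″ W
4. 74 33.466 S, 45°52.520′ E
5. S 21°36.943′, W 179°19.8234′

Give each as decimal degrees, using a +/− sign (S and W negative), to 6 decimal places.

Point 1:
  Latitude: 5 + 9.86/60 = 5.1643333
  N ⇒ keep positive
  Longitude: 99 + 50.8154/60 = 99.8469233
  hemisphere W, so the sign is −
Point 2:
  Lat: degrees = first 2 digits = 38, minutes = 33.2848; 38 + 33.2848/60 = 38.5547467
  N ⇒ keep positive
  Lon: degrees = first 3 digits = 121, minutes = 14.11547; 121 + 14.11547/60 = 121.2352578
  W → negative
Point 3:
  φ: 54′ + 14″ = 54.23333′; 87 + 54.23333/60 = 87.9038889
  S → negative
  Longitude: 137° + 28/60 + 28/3600 = 137 + 0.466667 + 0.007778 = 137.4744444
  W ⇒ negate
Point 4:
  φ: 33.466′ = 0.557767°; total 74.5577667
  S → negative
  Longitude: 45 + 52.52/60 = 45.8753333
  E ⇒ keep positive
Point 5:
  Lat: 21 + 36.943/60 = 21.6157167
  hemisphere S, so the sign is −
  Lon: 179 + 19.8234/60 = 179.3303900
  W → negative

1. 5.164333, -99.846923
2. 38.554747, -121.235258
3. -87.903889, -137.474444
4. -74.557767, 45.875333
5. -21.615717, -179.330390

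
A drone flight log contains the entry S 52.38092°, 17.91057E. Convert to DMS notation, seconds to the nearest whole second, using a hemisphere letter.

52°22′51″ S, 17°54′38″ E

Lat: 0.380920 × 60 = 22.85520′ → 22′, remainder × 60 = 51.31″
Lon: 0.910570 × 60 = 54.63420′ → 54′, remainder × 60 = 38.05″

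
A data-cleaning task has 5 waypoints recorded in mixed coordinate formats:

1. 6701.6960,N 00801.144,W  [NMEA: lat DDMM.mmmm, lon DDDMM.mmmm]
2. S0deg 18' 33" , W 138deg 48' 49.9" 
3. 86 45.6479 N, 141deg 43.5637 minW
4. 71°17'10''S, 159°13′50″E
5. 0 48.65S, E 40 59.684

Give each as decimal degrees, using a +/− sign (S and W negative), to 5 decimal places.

1. 67.02827, -8.01907
2. -0.30917, -138.81386
3. 86.76080, -141.72606
4. -71.28611, 159.23056
5. -0.81083, 40.99473

Point 1:
  φ: split at 2 digits → 67° and 1.696′; 67 + 1.696/60 = 67.028267
  N ⇒ keep positive
  λ: degrees = first 3 digits = 8, minutes = 1.144; 8 + 1.144/60 = 8.019067
  hemisphere W, so the sign is −
Point 2:
  Latitude: 18′ + 33″ = 18.55000′; 0 + 18.55000/60 = 0.309167
  S ⇒ negate
  λ: 138° + 48/60 + 49.9/3600 = 138 + 0.800000 + 0.013861 = 138.813861
  W → negative
Point 3:
  Latitude: 45.6479′ = 0.760798°; total 86.760798
  N → positive
  Lon: 141 + 43.5637/60 = 141.726062
  hemisphere W, so the sign is −
Point 4:
  Lat: 71 + 17/60 + 10/3600 = 71.286111
  hemisphere S, so the sign is −
  λ: 159° + 13/60 + 50/3600 = 159 + 0.216667 + 0.013889 = 159.230556
  E → positive
Point 5:
  Lat: 0 + 48.65/60 = 0.810833
  S ⇒ negate
  Longitude: 59.684′ = 0.994733°; total 40.994733
  E ⇒ keep positive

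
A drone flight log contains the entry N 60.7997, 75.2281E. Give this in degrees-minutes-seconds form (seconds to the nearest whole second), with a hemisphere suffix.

Latitude: 0.799700 × 60 = 47.98200′ → 47′, remainder × 60 = 58.92″
Lon: 0.228100 × 60 = 13.68600′ → 13′, remainder × 60 = 41.16″

60°47′59″ N, 75°13′41″ E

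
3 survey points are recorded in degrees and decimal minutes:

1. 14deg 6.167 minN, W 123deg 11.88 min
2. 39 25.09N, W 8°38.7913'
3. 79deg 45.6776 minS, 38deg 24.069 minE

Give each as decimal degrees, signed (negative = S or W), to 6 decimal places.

1. 14.102783, -123.198000
2. 39.418167, -8.646522
3. -79.761293, 38.401150

Point 1:
  φ: 14 + 6.167/60 = 14.1027833
  N ⇒ keep positive
  Lon: 11.88′ = 0.198000°; total 123.1980000
  W ⇒ negate
Point 2:
  Lat: 25.09′ = 0.418167°; total 39.4181667
  N ⇒ keep positive
  Lon: 8 + 38.7913/60 = 8.6465217
  hemisphere W, so the sign is −
Point 3:
  φ: 45.6776′ = 0.761293°; total 79.7612933
  hemisphere S, so the sign is −
  Lon: 38 + 24.069/60 = 38.4011500
  E ⇒ keep positive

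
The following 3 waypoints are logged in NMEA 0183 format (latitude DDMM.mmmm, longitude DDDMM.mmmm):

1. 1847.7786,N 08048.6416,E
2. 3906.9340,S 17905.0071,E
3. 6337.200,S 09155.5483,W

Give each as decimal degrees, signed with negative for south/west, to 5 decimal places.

1. 18.79631, 80.81069
2. -39.11557, 179.08345
3. -63.62000, -91.92581

Point 1:
  Lat: degrees = first 2 digits = 18, minutes = 47.7786; 18 + 47.7786/60 = 18.796310
  N ⇒ keep positive
  λ: degrees = first 3 digits = 80, minutes = 48.6416; 80 + 48.6416/60 = 80.810693
  E → positive
Point 2:
  Latitude: split at 2 digits → 39° and 6.934′; 39 + 6.934/60 = 39.115567
  hemisphere S, so the sign is −
  λ: split at 3 digits → 179° and 5.0071′; 179 + 5.0071/60 = 179.083452
  E → positive
Point 3:
  φ: split at 2 digits → 63° and 37.2′; 63 + 37.2/60 = 63.620000
  hemisphere S, so the sign is −
  Longitude: degrees = first 3 digits = 91, minutes = 55.5483; 91 + 55.5483/60 = 91.925805
  W → negative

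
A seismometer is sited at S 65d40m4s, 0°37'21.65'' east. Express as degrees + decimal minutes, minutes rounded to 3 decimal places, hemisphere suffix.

65° 40.067′ S, 0° 37.361′ E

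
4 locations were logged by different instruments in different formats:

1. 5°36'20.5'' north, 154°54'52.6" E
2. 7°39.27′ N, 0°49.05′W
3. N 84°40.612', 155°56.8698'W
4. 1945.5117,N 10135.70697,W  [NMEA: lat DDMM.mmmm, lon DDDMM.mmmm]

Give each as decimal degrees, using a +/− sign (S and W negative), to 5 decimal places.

Point 1:
  Lat: 36′ + 20.5″ = 36.34167′; 5 + 36.34167/60 = 5.605694
  N → positive
  λ: 154° + 54/60 + 52.6/3600 = 154 + 0.900000 + 0.014611 = 154.914611
  E ⇒ keep positive
Point 2:
  φ: 39.27′ = 0.654500°; total 7.654500
  N → positive
  λ: 49.05′ = 0.817500°; total 0.817500
  W ⇒ negate
Point 3:
  φ: 84 + 40.612/60 = 84.676867
  N ⇒ keep positive
  λ: 155 + 56.8698/60 = 155.947830
  W → negative
Point 4:
  φ: split at 2 digits → 19° and 45.5117′; 19 + 45.5117/60 = 19.758528
  N ⇒ keep positive
  Longitude: degrees = first 3 digits = 101, minutes = 35.70697; 101 + 35.70697/60 = 101.595116
  W → negative

1. 5.60569, 154.91461
2. 7.65450, -0.81750
3. 84.67687, -155.94783
4. 19.75853, -101.59512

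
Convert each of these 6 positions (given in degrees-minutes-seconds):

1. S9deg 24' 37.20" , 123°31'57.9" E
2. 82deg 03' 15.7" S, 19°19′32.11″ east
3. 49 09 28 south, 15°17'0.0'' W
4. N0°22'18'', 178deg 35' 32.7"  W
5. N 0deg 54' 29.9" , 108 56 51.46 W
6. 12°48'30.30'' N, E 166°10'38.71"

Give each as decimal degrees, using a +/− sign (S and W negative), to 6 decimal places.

Point 1:
  Latitude: 9 + 24/60 + 37.2/3600 = 9.4103333
  S ⇒ negate
  λ: 31′ + 57.9″ = 31.96500′; 123 + 31.96500/60 = 123.5327500
  E ⇒ keep positive
Point 2:
  φ: 82 + 3/60 + 15.7/3600 = 82.0543611
  S ⇒ negate
  Longitude: 19 + 19/60 + 32.11/3600 = 19.3255861
  E → positive
Point 3:
  φ: 9′ + 28″ = 9.46667′; 49 + 9.46667/60 = 49.1577778
  hemisphere S, so the sign is −
  λ: 17′ + 0″ = 17.00000′; 15 + 17.00000/60 = 15.2833333
  W ⇒ negate
Point 4:
  Latitude: 0° + 22/60 + 18/3600 = 0 + 0.366667 + 0.005000 = 0.3716667
  N → positive
  Longitude: 178 + 35/60 + 32.7/3600 = 178.5924167
  hemisphere W, so the sign is −
Point 5:
  Latitude: 54′ + 29.9″ = 54.49833′; 0 + 54.49833/60 = 0.9083056
  N ⇒ keep positive
  Lon: 108° + 56/60 + 51.46/3600 = 108 + 0.933333 + 0.014294 = 108.9476278
  W ⇒ negate
Point 6:
  φ: 48′ + 30.3″ = 48.50500′; 12 + 48.50500/60 = 12.8084167
  N → positive
  Lon: 166 + 10/60 + 38.71/3600 = 166.1774194
  E → positive

1. -9.410333, 123.532750
2. -82.054361, 19.325586
3. -49.157778, -15.283333
4. 0.371667, -178.592417
5. 0.908306, -108.947628
6. 12.808417, 166.177419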